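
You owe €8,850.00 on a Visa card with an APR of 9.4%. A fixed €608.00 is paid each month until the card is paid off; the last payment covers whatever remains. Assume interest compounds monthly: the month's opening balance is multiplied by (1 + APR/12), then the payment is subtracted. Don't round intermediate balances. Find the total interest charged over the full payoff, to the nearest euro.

Monthly rate r = 9.4%/12 = 0.783333% = 0.00783333.
Payoff takes n = ⌈−ln(1 − rB₀/P)/ln(1+r)⌉ = ⌈15.515⌉ = 16 payments; the last is €313.86.
Total paid = 15·€608.00 + €313.86 = €9,433.86.
Total interest = total paid − principal = €9,433.86 − €8,850.00 = €583.86.

€584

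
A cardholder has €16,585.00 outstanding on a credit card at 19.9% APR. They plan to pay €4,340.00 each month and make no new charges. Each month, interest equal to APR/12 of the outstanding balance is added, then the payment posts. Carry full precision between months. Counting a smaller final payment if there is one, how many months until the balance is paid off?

4 payments

Monthly rate r = 19.9%/12 = 1.65833% = 0.0165833.
Recurrence: B ← B·(1+r) − €4,340.00.
Month 1: interest €275.03; balance after payment €12,520.03.
Month 2: interest €207.62; balance after payment €8,387.66.
Month 3: interest €139.10; balance after payment €4,186.75.
Month 4: interest €69.43; balance after payment €0.00.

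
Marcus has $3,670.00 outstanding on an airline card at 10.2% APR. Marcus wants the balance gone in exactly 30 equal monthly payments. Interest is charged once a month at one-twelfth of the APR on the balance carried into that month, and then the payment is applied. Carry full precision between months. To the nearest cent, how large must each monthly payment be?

Monthly rate r = 10.2%/12 = 0.85% = 0.0085.
Level-payment amortization: P = B₀·r / (1 − (1+r)^(−n)) = 3670.00·0.0085 / (1 − 1.0085^(−30)).
Denominator 1 − (1+r)^(−30) = 0.224247965.
P = 31.195 / 0.224247965 ≈ 139.11.

$139.11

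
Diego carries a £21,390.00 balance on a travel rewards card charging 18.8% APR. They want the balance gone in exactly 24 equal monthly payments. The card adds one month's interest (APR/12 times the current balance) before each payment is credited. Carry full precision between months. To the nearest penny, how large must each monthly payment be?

£1,076.16

Monthly rate r = 18.8%/12 = 1.56667% = 0.0156667.
Level-payment amortization: P = B₀·r / (1 − (1+r)^(−n)) = 21390.00·0.0156667 / (1 − 1.01567^(−24)).
Denominator 1 − (1+r)^(−24) = 0.311393351.
P = 335.11 / 0.311393351 ≈ 1076.16.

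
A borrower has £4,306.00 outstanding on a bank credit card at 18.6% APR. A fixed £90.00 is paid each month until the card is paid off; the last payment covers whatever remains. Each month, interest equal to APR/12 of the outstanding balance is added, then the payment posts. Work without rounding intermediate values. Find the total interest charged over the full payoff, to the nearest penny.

£3,612.06

Monthly rate r = 18.6%/12 = 1.55% = 0.0155.
Payoff takes n = ⌈−ln(1 − rB₀/P)/ln(1+r)⌉ = ⌈87.978⌉ = 88 payments; the last is £88.06.
Total paid = 87·£90.00 + £88.06 = £7,918.06.
Total interest = total paid − principal = £7,918.06 − £4,306.00 = £3,612.06.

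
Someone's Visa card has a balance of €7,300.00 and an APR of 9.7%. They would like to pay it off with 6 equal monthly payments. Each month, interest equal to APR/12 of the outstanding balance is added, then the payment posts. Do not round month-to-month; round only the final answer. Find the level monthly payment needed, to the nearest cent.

Monthly rate r = 9.7%/12 = 0.808333% = 0.00808333.
Level-payment amortization: P = B₀·r / (1 − (1+r)^(−n)) = 7300.00·0.00808333 / (1 − 1.00808^(−6)).
Denominator 1 − (1+r)^(−6) = 0.0471569022.
P = 59.0083 / 0.0471569022 ≈ 1251.32.

€1,251.32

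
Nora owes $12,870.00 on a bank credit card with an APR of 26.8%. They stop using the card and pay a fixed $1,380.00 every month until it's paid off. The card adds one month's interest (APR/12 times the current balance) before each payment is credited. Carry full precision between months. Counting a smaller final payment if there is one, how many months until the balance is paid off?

11 payments

Monthly rate r = 26.8%/12 = 2.23333% = 0.0223333.
Recurrence: B ← B·(1+r) − $1,380.00.
Month 1: interest $287.43; balance after payment $11,777.43.
Month 2: interest $263.03; balance after payment $10,660.46.
Closed form: n = −ln(1 − rB₀/P)/ln(1+r) = −ln(0.79172)/ln(1.02233) ≈ 10.574, so the balance reaches zero during payment 11.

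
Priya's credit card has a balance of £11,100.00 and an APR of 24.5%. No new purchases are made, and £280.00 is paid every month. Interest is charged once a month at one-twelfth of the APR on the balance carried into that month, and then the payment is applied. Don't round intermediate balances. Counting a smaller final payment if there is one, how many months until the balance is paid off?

Monthly rate r = 24.5%/12 = 2.04167% = 0.0204167.
Recurrence: B ← B·(1+r) − £280.00.
Month 1: interest £226.62; balance after payment £11,046.62.
Month 2: interest £225.54; balance after payment £10,992.16.
Closed form: n = −ln(1 − rB₀/P)/ln(1+r) = −ln(0.19063)/ln(1.02042) ≈ 82.007, so the balance reaches zero during payment 83.

83 months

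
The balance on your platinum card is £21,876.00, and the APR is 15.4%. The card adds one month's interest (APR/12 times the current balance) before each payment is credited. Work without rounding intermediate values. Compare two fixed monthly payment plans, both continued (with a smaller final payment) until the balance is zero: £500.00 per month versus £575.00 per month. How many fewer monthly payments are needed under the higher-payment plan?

12 fewer payments

Monthly rate r = 15.4%/12 = 1.28333% = 0.0128333.
At £500.00/mo: n = ⌈−ln(1 − rB₀/P)/ln(1+r)⌉ = 65 payments (last £324.26); total interest = total paid − £21,876.00 = £10,448.26.
At £575.00/mo: 53 payments (last £308.69); total interest £8,332.69.
Payments saved = 65 − 53 = 12.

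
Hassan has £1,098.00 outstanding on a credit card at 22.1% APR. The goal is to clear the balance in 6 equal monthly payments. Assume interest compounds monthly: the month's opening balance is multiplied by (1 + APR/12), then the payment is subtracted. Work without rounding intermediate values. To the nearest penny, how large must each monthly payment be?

Monthly rate r = 22.1%/12 = 1.84167% = 0.0184167.
Level-payment amortization: P = B₀·r / (1 − (1+r)^(−n)) = 1098.00·0.0184167 / (1 − 1.01842^(−6)).
Denominator 1 − (1+r)^(−6) = 0.103713177.
P = 20.2215 / 0.103713177 ≈ 194.98.

£194.98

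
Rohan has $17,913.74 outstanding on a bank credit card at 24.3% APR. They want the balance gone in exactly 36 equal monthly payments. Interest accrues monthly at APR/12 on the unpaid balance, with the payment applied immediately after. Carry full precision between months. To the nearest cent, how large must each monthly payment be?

$705.63

Monthly rate r = 24.3%/12 = 2.025% = 0.02025.
Level-payment amortization: P = B₀·r / (1 − (1+r)^(−n)) = 17913.74·0.02025 / (1 − 1.02025^(−36)).
Denominator 1 − (1+r)^(−36) = 0.514082796.
P = 362.753 / 0.514082796 ≈ 705.63.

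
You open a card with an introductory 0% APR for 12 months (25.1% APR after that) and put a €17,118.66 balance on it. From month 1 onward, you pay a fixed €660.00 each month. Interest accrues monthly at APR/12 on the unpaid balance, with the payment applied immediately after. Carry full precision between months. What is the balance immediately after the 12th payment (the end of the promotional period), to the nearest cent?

Promo months 1–12 at r₀ = 0%/12 = 0; months 13+ at r₁ = 25.1%/12 = 0.0209167.
After month 12 (no interest yet): B = €17,118.66 − 12·€660.00 = €9,198.66.

€9,198.66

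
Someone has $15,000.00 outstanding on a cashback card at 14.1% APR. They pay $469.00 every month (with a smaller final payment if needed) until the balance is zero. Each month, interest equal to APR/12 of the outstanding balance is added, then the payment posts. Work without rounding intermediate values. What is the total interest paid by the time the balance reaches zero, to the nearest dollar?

Monthly rate r = 14.1%/12 = 1.175% = 0.01175.
Payoff takes n = ⌈−ln(1 − rB₀/P)/ln(1+r)⌉ = ⌈40.344⌉ = 41 payments; the last is $162.16.
Total paid = 40·$469.00 + $162.16 = $18,922.16.
Total interest = total paid − principal = $18,922.16 − $15,000.00 = $3,922.16.

$3,922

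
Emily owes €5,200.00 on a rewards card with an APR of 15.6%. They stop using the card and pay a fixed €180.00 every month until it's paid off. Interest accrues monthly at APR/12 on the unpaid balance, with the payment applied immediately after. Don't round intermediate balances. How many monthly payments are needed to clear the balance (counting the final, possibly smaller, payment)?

37 months

Monthly rate r = 15.6%/12 = 1.3% = 0.013.
Recurrence: B ← B·(1+r) − €180.00.
Month 1: interest €67.60; balance after payment €5,087.60.
Month 2: interest €66.14; balance after payment €4,973.74.
Closed form: n = −ln(1 − rB₀/P)/ln(1+r) = −ln(0.62444)/ln(1.013) ≈ 36.457, so the balance reaches zero during payment 37.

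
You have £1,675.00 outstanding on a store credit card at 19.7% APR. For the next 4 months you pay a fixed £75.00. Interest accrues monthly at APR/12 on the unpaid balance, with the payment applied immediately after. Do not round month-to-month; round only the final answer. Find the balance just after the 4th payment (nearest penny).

£1,480.26

Monthly rate r = 19.7%/12 = 1.64167% = 0.0164167.
Each month: B ← B·(1+r) − £75.00.
Month 1: interest £27.50; balance after payment £1,627.50.
Month 2: interest £26.72; balance after payment £1,579.22.
Month 3: interest £25.93; balance after payment £1,530.14.
Month 4: interest £25.12; balance after payment £1,480.26.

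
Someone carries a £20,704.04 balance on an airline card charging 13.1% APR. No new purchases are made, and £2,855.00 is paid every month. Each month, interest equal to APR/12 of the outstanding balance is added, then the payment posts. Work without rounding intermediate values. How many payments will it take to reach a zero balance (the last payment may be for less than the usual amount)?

Monthly rate r = 13.1%/12 = 1.09167% = 0.0109167.
Recurrence: B ← B·(1+r) − £2,855.00.
Month 1: interest £226.02; balance after payment £18,075.06.
Month 2: interest £197.32; balance after payment £15,417.38.
Closed form: n = −ln(1 − rB₀/P)/ln(1+r) = −ln(0.92083)/ln(1.01092) ≈ 7.596, so the balance reaches zero during payment 8.

8 payments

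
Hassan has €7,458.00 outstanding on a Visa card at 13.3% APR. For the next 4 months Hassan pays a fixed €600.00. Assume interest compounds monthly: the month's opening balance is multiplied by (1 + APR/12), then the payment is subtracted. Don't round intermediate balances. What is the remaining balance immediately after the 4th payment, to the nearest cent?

Monthly rate r = 13.3%/12 = 1.10833% = 0.0110833.
Each month: B ← B·(1+r) − €600.00.
Month 1: interest €82.66; balance after payment €6,940.66.
Month 2: interest €76.93; balance after payment €6,417.59.
Month 3: interest €71.13; balance after payment €5,888.71.
Month 4: interest €65.27; balance after payment €5,353.98.

€5,353.98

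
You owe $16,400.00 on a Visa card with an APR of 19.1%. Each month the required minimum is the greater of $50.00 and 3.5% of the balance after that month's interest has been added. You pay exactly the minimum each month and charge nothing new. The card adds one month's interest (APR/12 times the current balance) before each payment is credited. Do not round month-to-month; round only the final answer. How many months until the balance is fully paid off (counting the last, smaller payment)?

Monthly rate r = 19.1%/12 = 1.59167% = 0.0159167.
While 3.5% of the post-interest balance exceeds $50.00, each month B ← (B·(1+r))·(1 − 0.035), i.e. B shrinks by the factor (1+r)·0.965 = 0.98036.
This holds for months 1–124. Entering month 125 the balance is $1,401.63; 3.5% of the post-interest balance is now below $50.00, so the flat $50.00 minimum applies from here.
From month 125 a fixed $50.00 at rate r clears $1,401.63 in 38 more payments. Total: 124 + 38 = 162 months.

162 months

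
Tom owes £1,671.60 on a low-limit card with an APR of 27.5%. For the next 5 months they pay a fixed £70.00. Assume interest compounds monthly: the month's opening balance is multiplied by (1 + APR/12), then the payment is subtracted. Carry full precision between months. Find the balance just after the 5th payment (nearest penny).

Monthly rate r = 27.5%/12 = 2.29167% = 0.0229167.
Each month: B ← B·(1+r) − £70.00.
Month 1: interest £38.31; balance after payment £1,639.91.
Month 2: interest £37.58; balance after payment £1,607.49.
Month 3: interest £36.84; balance after payment £1,574.33.
Month 4: interest £36.08; balance after payment £1,540.41.
Month 5: interest £35.30; balance after payment £1,505.71.

£1,505.71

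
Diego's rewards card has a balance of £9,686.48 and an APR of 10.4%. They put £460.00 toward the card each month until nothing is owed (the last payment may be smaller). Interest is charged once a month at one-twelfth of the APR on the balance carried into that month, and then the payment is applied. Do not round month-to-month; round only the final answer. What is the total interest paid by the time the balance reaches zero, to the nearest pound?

£1,055

Monthly rate r = 10.4%/12 = 0.866667% = 0.00866667.
Payoff takes n = ⌈−ln(1 − rB₀/P)/ln(1+r)⌉ = ⌈23.351⌉ = 24 payments; the last is £161.89.
Total paid = 23·£460.00 + £161.89 = £10,741.89.
Total interest = total paid − principal = £10,741.89 − £9,686.48 = £1,055.41.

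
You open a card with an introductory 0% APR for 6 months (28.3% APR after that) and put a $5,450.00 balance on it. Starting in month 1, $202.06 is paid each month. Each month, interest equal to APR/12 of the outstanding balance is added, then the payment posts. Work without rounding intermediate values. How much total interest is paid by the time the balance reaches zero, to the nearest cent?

Promo months 1–6 at r₀ = 0%/12 = 0; months 7+ at r₁ = 28.3%/12 = 0.0235833.
After month 6 (no interest yet): B = $5,450.00 − 6·$202.06 = $4,237.64.
Then at r₁ with $202.06/mo: n₂ = −ln(1 − r₁·B/P)/ln(1+r₁) ≈ 29.28 → 30 more payments.
Total paid = 35·$202.06 + $56.09 = $7,128.19; interest = $7,128.19 − $5,450.00 = $1,678.19.

$1,678.19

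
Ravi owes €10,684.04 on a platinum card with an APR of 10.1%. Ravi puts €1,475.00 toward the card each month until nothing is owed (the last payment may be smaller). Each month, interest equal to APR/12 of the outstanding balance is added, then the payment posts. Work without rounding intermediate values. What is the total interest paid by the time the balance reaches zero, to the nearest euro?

€387

Monthly rate r = 10.1%/12 = 0.841667% = 0.00841667.
Payoff takes n = ⌈−ln(1 − rB₀/P)/ln(1+r)⌉ = ⌈7.505⌉ = 8 payments; the last is €746.46.
Total paid = 7·€1,475.00 + €746.46 = €11,071.46.
Total interest = total paid − principal = €11,071.46 − €10,684.04 = €387.42.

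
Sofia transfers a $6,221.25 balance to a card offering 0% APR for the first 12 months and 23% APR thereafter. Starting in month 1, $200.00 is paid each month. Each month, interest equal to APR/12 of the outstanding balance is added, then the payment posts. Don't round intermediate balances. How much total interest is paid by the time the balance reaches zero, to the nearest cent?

$982.79

Promo months 1–12 at r₀ = 0%/12 = 0; months 13+ at r₁ = 23%/12 = 0.0191667.
After month 12 (no interest yet): B = $6,221.25 − 12·$200.00 = $3,821.25.
Then at r₁ with $200.00/mo: n₂ = −ln(1 − r₁·B/P)/ln(1+r₁) ≈ 24.02 → 25 more payments.
Total paid = 36·$200.00 + $4.04 = $7,204.04; interest = $7,204.04 − $6,221.25 = $982.79.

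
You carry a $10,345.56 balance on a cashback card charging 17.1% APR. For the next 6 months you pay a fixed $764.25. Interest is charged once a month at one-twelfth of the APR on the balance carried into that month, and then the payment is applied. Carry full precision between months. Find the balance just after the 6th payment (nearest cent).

$6,510.23

Monthly rate r = 17.1%/12 = 1.425% = 0.01425.
Each month: B ← B·(1+r) − $764.25.
Month 1: interest $147.42; balance after payment $9,728.73.
Month 2: interest $138.63; balance after payment $9,103.12.
Month 3: interest $129.72; balance after payment $8,468.59.
Month 4: interest $120.68; balance after payment $7,825.02.
Month 5: interest $111.51; balance after payment $7,172.27.
Month 6: interest $102.20; balance after payment $6,510.23.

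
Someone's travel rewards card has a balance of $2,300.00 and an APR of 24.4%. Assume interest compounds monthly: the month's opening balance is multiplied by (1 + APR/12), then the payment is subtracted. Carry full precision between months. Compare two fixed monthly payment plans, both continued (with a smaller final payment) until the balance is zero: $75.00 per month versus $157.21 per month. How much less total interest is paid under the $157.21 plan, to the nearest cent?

Monthly rate r = 24.4%/12 = 2.03333% = 0.0203333.
At $75.00/mo: n = ⌈−ln(1 − rB₀/P)/ln(1+r)⌉ = 49 payments (last $40.33); total interest = total paid − $2,300.00 = $1,340.33.
At $157.21/mo: 18 payments (last $85.37); total interest $457.94.
Interest saved = $1,340.33 − $457.94 = $882.39.

$882.39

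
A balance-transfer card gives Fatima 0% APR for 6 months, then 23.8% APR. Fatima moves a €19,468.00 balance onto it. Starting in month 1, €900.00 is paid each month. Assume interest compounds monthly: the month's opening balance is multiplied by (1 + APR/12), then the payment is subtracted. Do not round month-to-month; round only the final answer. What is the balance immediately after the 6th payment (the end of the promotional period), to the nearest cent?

Promo months 1–6 at r₀ = 0%/12 = 0; months 7+ at r₁ = 23.8%/12 = 0.0198333.
After month 6 (no interest yet): B = €19,468.00 − 6·€900.00 = €14,068.00.

€14,068.00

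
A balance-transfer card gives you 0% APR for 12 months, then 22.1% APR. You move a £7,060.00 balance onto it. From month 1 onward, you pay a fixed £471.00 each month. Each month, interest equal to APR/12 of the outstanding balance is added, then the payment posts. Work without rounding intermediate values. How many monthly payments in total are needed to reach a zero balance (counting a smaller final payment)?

16 months

Promo months 1–12 at r₀ = 0%/12 = 0; months 13+ at r₁ = 22.1%/12 = 0.0184167.
After month 12 (no interest yet): B = £7,060.00 − 12·£471.00 = £1,408.00.
Then at r₁ with £471.00/mo: n₂ = −ln(1 − r₁·B/P)/ln(1+r₁) ≈ 3.10 → 4 more payments.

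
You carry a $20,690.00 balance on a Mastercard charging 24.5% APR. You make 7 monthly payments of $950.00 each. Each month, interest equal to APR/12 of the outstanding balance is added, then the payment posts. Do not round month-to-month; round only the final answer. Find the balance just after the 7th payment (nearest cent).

$16,762.89

Monthly rate r = 24.5%/12 = 2.04167% = 0.0204167.
Each month: B ← B·(1+r) − $950.00.
Month 1: interest $422.42; balance after payment $20,162.42.
Month 2: interest $411.65; balance after payment $19,624.07.
Month 3: interest $400.66; balance after payment $19,074.73.
Month 4: interest $389.44; balance after payment $18,514.17.
Month 5: interest $378.00; balance after payment $17,942.17.
Month 6: interest $366.32; balance after payment $17,358.49.
Month 7: interest $354.40; balance after payment $16,762.89.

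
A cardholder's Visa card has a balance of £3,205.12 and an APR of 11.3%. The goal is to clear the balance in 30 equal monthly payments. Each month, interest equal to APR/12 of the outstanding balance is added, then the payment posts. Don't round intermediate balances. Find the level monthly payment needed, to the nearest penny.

Monthly rate r = 11.3%/12 = 0.941667% = 0.00941667.
Level-payment amortization: P = B₀·r / (1 − (1+r)^(−n)) = 3205.12·0.00941667 / (1 − 1.00942^(−30)).
Denominator 1 − (1+r)^(−30) = 0.245106189.
P = 30.1815 / 0.245106189 ≈ 123.14.

£123.14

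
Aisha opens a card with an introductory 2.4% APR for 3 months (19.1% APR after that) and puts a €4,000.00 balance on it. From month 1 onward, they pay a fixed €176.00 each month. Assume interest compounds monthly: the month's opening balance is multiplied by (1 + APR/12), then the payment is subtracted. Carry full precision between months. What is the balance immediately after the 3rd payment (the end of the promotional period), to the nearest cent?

Promo months 1–3 at r₀ = 2.4%/12 = 0.002; months 4+ at r₁ = 19.1%/12 = 0.0159167.
After month 3: iterate B ← B·(1+r₀) − €176.00 for 3 months → €3,494.99.

€3,494.99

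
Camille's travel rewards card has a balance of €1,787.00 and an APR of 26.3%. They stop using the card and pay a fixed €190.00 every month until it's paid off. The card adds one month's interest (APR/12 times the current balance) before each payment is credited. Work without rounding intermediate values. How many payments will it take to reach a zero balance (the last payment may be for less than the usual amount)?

Monthly rate r = 26.3%/12 = 2.19167% = 0.0219167.
Recurrence: B ← B·(1+r) − €190.00.
Month 1: interest €39.17; balance after payment €1,636.17.
Month 2: interest €35.86; balance after payment €1,482.02.
Closed form: n = −ln(1 − rB₀/P)/ln(1+r) = −ln(0.79387)/ln(1.02192) ≈ 10.648, so the balance reaches zero during payment 11.

11 payments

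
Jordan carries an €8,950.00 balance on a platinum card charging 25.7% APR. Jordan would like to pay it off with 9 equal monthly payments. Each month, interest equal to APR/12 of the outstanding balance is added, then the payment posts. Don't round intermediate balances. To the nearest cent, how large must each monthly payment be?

Monthly rate r = 25.7%/12 = 2.14167% = 0.0214167.
Level-payment amortization: P = B₀·r / (1 − (1+r)^(−n)) = 8950.00·0.0214167 / (1 − 1.02142^(−9)).
Denominator 1 − (1+r)^(−9) = 0.173631908.
P = 191.679 / 0.173631908 ≈ 1103.94.

€1,103.94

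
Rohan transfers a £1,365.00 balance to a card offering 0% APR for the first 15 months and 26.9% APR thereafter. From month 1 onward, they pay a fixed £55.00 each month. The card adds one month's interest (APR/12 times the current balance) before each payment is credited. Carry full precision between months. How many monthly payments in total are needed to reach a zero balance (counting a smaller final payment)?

Promo months 1–15 at r₀ = 0%/12 = 0; months 16+ at r₁ = 26.9%/12 = 0.0224167.
After month 15 (no interest yet): B = £1,365.00 − 15·£55.00 = £540.00.
Then at r₁ with £55.00/mo: n₂ = −ln(1 − r₁·B/P)/ln(1+r₁) ≈ 11.21 → 12 more payments.

27 payments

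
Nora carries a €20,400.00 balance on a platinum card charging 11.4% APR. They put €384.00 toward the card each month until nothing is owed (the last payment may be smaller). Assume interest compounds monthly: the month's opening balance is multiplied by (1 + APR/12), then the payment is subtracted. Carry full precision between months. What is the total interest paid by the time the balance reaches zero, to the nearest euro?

Monthly rate r = 11.4%/12 = 0.95% = 0.0095.
Payoff takes n = ⌈−ln(1 − rB₀/P)/ln(1+r)⌉ = ⌈74.305⌉ = 75 payments; the last is €117.54.
Total paid = 74·€384.00 + €117.54 = €28,533.54.
Total interest = total paid − principal = €28,533.54 − €20,400.00 = €8,133.54.

€8,134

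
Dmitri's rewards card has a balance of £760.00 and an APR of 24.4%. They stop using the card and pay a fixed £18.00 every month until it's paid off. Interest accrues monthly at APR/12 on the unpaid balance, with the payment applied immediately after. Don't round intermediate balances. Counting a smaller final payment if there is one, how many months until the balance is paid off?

98 payments

Monthly rate r = 24.4%/12 = 2.03333% = 0.0203333.
Recurrence: B ← B·(1+r) − £18.00.
Month 1: interest £15.45; balance after payment £757.45.
Month 2: interest £15.40; balance after payment £754.85.
Closed form: n = −ln(1 − rB₀/P)/ln(1+r) = −ln(0.14148)/ln(1.02033) ≈ 97.151, so the balance reaches zero during payment 98.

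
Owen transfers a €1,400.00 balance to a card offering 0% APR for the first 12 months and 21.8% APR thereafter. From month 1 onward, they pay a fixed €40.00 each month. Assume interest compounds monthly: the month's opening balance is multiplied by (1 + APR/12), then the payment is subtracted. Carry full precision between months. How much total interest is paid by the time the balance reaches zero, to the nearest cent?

€281.99

Promo months 1–12 at r₀ = 0%/12 = 0; months 13+ at r₁ = 21.8%/12 = 0.0181667.
After month 12 (no interest yet): B = €1,400.00 − 12·€40.00 = €920.00.
Then at r₁ with €40.00/mo: n₂ = −ln(1 − r₁·B/P)/ln(1+r₁) ≈ 30.05 → 31 more payments.
Total paid = 42·€40.00 + €1.99 = €1,681.99; interest = €1,681.99 − €1,400.00 = €281.99.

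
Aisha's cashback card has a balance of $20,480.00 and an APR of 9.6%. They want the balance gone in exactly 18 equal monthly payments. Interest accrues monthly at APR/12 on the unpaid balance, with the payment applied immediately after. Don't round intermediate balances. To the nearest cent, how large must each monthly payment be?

$1,226.20

Monthly rate r = 9.6%/12 = 0.8% = 0.008.
Level-payment amortization: P = B₀·r / (1 − (1+r)^(−n)) = 20480.00·0.008 / (1 − 1.008^(−18)).
Denominator 1 − (1+r)^(−18) = 0.133616003.
P = 163.84 / 0.133616003 ≈ 1226.20.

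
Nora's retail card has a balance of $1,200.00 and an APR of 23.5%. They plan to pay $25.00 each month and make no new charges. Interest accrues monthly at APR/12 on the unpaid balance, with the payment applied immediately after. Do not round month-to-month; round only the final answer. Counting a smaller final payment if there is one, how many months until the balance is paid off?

Monthly rate r = 23.5%/12 = 1.95833% = 0.0195833.
Recurrence: B ← B·(1+r) − $25.00.
Month 1: interest $23.50; balance after payment $1,198.50.
Month 2: interest $23.47; balance after payment $1,196.97.
Closed form: n = −ln(1 − rB₀/P)/ln(1+r) = −ln(0.06)/ln(1.01958) ≈ 145.066, so the balance reaches zero during payment 146.

146 months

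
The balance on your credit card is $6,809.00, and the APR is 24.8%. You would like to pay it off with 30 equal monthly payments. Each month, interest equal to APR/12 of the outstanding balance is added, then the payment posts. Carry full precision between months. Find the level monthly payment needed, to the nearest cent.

$306.82

Monthly rate r = 24.8%/12 = 2.06667% = 0.0206667.
Level-payment amortization: P = B₀·r / (1 − (1+r)^(−n)) = 6809.00·0.0206667 / (1 − 1.02067^(−30)).
Denominator 1 − (1+r)^(−30) = 0.458645127.
P = 140.719 / 0.458645127 ≈ 306.82.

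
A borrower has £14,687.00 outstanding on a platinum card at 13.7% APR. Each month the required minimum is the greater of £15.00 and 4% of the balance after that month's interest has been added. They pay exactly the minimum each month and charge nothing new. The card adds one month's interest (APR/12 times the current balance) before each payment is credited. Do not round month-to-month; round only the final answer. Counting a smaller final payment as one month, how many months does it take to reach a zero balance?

155 months

Monthly rate r = 13.7%/12 = 1.14167% = 0.0114167.
While 4% of the post-interest balance exceeds £15.00, each month B ← (B·(1+r))·(1 − 0.04), i.e. B shrinks by the factor (1+r)·0.96 = 0.97096.
This holds for months 1–125. Entering month 126 the balance is £369.06; 4% of the post-interest balance is now below £15.00, so the flat £15.00 minimum applies from here.
From month 126 a fixed £15.00 at rate r clears £369.06 in 30 more payments. Total: 125 + 30 = 155 months.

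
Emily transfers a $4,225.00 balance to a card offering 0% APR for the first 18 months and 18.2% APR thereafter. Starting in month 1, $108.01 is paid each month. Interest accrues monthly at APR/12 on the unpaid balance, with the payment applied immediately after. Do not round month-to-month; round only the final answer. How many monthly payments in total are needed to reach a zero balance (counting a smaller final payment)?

Promo months 1–18 at r₀ = 0%/12 = 0; months 19+ at r₁ = 18.2%/12 = 0.0151667.
After month 18 (no interest yet): B = $4,225.00 − 18·$108.01 = $2,280.82.
Then at r₁ with $108.01/mo: n₂ = −ln(1 − r₁·B/P)/ln(1+r₁) ≈ 25.65 → 26 more payments.

44 payments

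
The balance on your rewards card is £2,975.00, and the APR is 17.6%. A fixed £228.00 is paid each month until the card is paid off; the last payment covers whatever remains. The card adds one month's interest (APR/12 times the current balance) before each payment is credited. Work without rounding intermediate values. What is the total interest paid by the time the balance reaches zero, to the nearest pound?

Monthly rate r = 17.6%/12 = 1.46667% = 0.0146667.
Payoff takes n = ⌈−ln(1 − rB₀/P)/ln(1+r)⌉ = ⌈14.589⌉ = 15 payments; the last is £134.71.
Total paid = 14·£228.00 + £134.71 = £3,326.71.
Total interest = total paid − principal = £3,326.71 − £2,975.00 = £351.71.

£352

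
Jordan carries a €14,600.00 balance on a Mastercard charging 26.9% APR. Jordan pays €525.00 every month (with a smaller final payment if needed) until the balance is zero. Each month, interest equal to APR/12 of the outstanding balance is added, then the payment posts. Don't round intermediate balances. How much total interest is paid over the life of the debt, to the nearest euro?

Monthly rate r = 26.9%/12 = 2.24167% = 0.0224167.
Payoff takes n = ⌈−ln(1 − rB₀/P)/ln(1+r)⌉ = ⌈44.051⌉ = 45 payments; the last is €26.86.
Total paid = 44·€525.00 + €26.86 = €23,126.86.
Total interest = total paid − principal = €23,126.86 − €14,600.00 = €8,526.86.

€8,527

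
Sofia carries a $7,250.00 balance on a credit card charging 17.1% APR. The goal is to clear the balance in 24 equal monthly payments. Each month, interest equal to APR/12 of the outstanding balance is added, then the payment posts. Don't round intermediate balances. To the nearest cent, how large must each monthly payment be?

Monthly rate r = 17.1%/12 = 1.425% = 0.01425.
Level-payment amortization: P = B₀·r / (1 − (1+r)^(−n)) = 7250.00·0.01425 / (1 − 1.01425^(−24)).
Denominator 1 − (1+r)^(−24) = 0.287935053.
P = 103.312 / 0.287935053 ≈ 358.80.

$358.80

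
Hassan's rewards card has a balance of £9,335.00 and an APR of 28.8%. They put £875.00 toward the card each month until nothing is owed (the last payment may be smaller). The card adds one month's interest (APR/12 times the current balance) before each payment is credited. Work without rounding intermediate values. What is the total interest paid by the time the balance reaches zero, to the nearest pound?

£1,580

Monthly rate r = 28.8%/12 = 2.4% = 0.024.
Payoff takes n = ⌈−ln(1 − rB₀/P)/ln(1+r)⌉ = ⌈12.471⌉ = 13 payments; the last is £414.97.
Total paid = 12·£875.00 + £414.97 = £10,914.97.
Total interest = total paid − principal = £10,914.97 − £9,335.00 = £1,579.97.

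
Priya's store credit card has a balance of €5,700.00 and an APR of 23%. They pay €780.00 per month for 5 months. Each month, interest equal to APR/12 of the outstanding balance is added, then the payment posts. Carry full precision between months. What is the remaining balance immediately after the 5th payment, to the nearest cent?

€2,215.20

Monthly rate r = 23%/12 = 1.91667% = 0.0191667.
Each month: B ← B·(1+r) − €780.00.
Month 1: interest €109.25; balance after payment €5,029.25.
Month 2: interest €96.39; balance after payment €4,345.64.
Month 3: interest €83.29; balance after payment €3,648.94.
Month 4: interest €69.94; balance after payment €2,938.87.
Month 5: interest €56.33; balance after payment €2,215.20.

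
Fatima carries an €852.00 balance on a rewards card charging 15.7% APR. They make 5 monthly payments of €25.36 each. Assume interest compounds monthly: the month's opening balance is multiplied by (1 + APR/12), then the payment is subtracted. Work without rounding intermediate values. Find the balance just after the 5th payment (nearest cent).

€779.05

Monthly rate r = 15.7%/12 = 1.30833% = 0.0130833.
Each month: B ← B·(1+r) − €25.36.
Month 1: interest €11.15; balance after payment €837.79.
Month 2: interest €10.96; balance after payment €823.39.
Month 3: interest €10.77; balance after payment €808.80.
Month 4: interest €10.58; balance after payment €794.02.
Month 5: interest €10.39; balance after payment €779.05.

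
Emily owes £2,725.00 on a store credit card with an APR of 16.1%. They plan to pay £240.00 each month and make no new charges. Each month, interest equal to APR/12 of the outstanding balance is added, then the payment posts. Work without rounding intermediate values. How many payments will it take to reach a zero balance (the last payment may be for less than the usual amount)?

Monthly rate r = 16.1%/12 = 1.34167% = 0.0134167.
Recurrence: B ← B·(1+r) − £240.00.
Month 1: interest £36.56; balance after payment £2,521.56.
Month 2: interest £33.83; balance after payment £2,315.39.
Closed form: n = −ln(1 − rB₀/P)/ln(1+r) = −ln(0.84766)/ln(1.01342) ≈ 12.401, so the balance reaches zero during payment 13.

13 payments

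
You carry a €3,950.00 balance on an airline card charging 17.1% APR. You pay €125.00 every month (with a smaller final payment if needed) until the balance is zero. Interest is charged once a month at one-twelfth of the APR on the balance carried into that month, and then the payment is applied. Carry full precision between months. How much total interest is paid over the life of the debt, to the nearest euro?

€1,336

Monthly rate r = 17.1%/12 = 1.425% = 0.01425.
Payoff takes n = ⌈−ln(1 − rB₀/P)/ln(1+r)⌉ = ⌈42.290⌉ = 43 payments; the last is €36.46.
Total paid = 42·€125.00 + €36.46 = €5,286.46.
Total interest = total paid − principal = €5,286.46 − €3,950.00 = €1,336.46.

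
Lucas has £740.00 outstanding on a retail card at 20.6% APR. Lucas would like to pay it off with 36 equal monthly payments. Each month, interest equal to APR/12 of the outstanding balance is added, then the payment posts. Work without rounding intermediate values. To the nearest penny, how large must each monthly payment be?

Monthly rate r = 20.6%/12 = 1.71667% = 0.0171667.
Level-payment amortization: P = B₀·r / (1 − (1+r)^(−n)) = 740.00·0.0171667 / (1 − 1.01717^(−36)).
Denominator 1 − (1+r)^(−36) = 0.458144239.
P = 12.7033 / 0.458144239 ≈ 27.73.

£27.73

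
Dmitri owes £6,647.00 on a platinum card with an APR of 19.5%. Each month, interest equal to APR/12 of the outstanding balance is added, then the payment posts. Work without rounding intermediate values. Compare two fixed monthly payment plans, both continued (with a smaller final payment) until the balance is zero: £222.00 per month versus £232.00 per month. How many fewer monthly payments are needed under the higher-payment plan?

3 fewer payments

Monthly rate r = 19.5%/12 = 1.625% = 0.01625.
At £222.00/mo: n = ⌈−ln(1 − rB₀/P)/ln(1+r)⌉ = 42 payments (last £78.98); total interest = total paid − £6,647.00 = £2,533.98.
At £232.00/mo: 39 payments (last £202.14); total interest £2,371.14.
Payments saved = 42 − 39 = 3.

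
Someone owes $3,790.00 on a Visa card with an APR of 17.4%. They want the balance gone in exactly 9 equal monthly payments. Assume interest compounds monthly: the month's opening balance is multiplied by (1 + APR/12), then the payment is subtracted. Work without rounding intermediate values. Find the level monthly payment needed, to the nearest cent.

Monthly rate r = 17.4%/12 = 1.45% = 0.0145.
Level-payment amortization: P = B₀·r / (1 − (1+r)^(−n)) = 3790.00·0.0145 / (1 − 1.0145^(−9)).
Denominator 1 − (1+r)^(−9) = 0.121520689.
P = 54.955 / 0.121520689 ≈ 452.23.

$452.23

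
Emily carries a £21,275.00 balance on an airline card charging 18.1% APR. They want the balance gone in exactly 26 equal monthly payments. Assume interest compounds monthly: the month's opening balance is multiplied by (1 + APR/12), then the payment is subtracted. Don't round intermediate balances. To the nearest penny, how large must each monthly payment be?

Monthly rate r = 18.1%/12 = 1.50833% = 0.0150833.
Level-payment amortization: P = B₀·r / (1 − (1+r)^(−n)) = 21275.00·0.0150833 / (1 − 1.01508^(−26)).
Denominator 1 − (1+r)^(−26) = 0.32242734.
P = 320.898 / 0.32242734 ≈ 995.26.

£995.26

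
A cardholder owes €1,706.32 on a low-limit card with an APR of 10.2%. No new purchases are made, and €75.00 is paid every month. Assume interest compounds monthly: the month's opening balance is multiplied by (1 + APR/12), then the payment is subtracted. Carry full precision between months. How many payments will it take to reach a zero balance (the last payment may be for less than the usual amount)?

Monthly rate r = 10.2%/12 = 0.85% = 0.0085.
Recurrence: B ← B·(1+r) − €75.00.
Month 1: interest €14.50; balance after payment €1,645.82.
Month 2: interest €13.99; balance after payment €1,584.81.
Closed form: n = −ln(1 − rB₀/P)/ln(1+r) = −ln(0.80662)/ln(1.0085) ≈ 25.390, so the balance reaches zero during payment 26.

26 payments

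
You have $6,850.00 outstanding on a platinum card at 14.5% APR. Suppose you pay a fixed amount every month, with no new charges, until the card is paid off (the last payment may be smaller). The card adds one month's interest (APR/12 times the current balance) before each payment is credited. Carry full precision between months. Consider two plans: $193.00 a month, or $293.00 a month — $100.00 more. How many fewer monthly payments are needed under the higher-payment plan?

Monthly rate r = 14.5%/12 = 1.20833% = 0.0120833.
At $193.00/mo: n = ⌈−ln(1 − rB₀/P)/ln(1+r)⌉ = 47 payments (last $122.82); total interest = total paid − $6,850.00 = $2,150.82.
At $293.00/mo: 28 payments (last $187.75); total interest $1,248.75.
Payments saved = 47 − 28 = 19.

19 fewer payments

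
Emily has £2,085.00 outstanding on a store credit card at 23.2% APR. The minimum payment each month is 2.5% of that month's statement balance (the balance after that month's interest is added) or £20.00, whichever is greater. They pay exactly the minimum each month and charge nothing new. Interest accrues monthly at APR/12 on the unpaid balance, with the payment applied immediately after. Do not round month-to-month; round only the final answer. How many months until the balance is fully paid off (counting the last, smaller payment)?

Monthly rate r = 23.2%/12 = 1.93333% = 0.0193333.
While 2.5% of the post-interest balance exceeds £20.00, each month B ← (B·(1+r))·(1 − 0.025), i.e. B shrinks by the factor (1+r)·0.975 = 0.99385.
This holds for months 1–159. Entering month 160 the balance is £781.84; 2.5% of the post-interest balance is now below £20.00, so the flat £20.00 minimum applies from here.
From month 160 a fixed £20.00 at rate r clears £781.84 in 74 more payments. Total: 159 + 74 = 233 months.

233 months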